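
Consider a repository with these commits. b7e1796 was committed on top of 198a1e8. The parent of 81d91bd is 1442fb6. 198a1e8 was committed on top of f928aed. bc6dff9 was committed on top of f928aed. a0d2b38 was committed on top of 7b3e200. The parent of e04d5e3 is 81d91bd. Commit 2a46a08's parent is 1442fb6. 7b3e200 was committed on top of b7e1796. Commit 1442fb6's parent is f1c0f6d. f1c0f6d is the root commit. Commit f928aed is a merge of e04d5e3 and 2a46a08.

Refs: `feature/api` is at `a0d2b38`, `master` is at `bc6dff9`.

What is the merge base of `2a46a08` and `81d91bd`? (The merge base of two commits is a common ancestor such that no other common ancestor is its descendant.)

1442fb6

Ancestors of 2a46a08: {1442fb6, 2a46a08, f1c0f6d}.
Ancestors of 81d91bd: {1442fb6, 81d91bd, f1c0f6d}.
Common ancestors: {1442fb6, f1c0f6d}.
Among these, 1442fb6 is not an ancestor of any other common ancestor — it is the merge base.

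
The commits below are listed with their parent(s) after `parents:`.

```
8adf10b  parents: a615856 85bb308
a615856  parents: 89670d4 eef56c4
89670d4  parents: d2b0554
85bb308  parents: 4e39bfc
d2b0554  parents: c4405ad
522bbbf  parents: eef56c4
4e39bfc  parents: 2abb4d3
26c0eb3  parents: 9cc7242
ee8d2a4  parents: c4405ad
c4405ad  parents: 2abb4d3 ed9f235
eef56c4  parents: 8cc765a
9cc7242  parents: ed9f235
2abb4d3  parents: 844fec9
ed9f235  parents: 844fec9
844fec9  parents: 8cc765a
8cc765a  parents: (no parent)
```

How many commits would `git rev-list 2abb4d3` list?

Walking parent pointers from 2abb4d3: reachable set = {2abb4d3, 844fec9, 8cc765a}.
That is 3 commits.

3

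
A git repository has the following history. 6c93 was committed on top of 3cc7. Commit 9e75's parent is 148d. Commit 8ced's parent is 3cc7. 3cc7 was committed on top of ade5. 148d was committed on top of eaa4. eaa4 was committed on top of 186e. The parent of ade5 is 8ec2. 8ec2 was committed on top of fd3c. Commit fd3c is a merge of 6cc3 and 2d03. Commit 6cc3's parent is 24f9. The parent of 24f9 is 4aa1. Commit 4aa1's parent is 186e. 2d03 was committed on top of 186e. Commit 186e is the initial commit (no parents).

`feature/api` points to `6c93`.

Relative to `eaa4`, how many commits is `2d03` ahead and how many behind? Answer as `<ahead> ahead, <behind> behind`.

1 ahead, 1 behind

Reachable from 2d03: {186e, 2d03}.
Reachable from eaa4: {186e, eaa4}.
Only in 2d03's history (ahead): {2d03} — 1.
Only in eaa4's history (behind): {eaa4} — 1.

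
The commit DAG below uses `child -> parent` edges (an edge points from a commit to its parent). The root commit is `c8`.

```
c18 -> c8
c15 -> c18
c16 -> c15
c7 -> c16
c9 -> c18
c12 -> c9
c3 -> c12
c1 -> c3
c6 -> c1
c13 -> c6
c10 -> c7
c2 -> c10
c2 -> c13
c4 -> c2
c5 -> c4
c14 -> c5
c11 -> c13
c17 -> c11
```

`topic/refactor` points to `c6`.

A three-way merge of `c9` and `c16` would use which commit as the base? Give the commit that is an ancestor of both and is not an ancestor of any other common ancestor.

Ancestors of c9: {c18, c8, c9}.
Ancestors of c16: {c15, c16, c18, c8}.
Common ancestors: {c18, c8}.
Among these, c18 is not an ancestor of any other common ancestor — it is the merge base.

c18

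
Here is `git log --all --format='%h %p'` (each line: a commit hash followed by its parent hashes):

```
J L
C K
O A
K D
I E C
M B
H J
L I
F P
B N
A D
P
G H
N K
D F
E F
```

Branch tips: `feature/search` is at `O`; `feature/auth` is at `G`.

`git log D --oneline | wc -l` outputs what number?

Walking parent pointers from D: reachable set = {D, F, P}.
That is 3 commits.

3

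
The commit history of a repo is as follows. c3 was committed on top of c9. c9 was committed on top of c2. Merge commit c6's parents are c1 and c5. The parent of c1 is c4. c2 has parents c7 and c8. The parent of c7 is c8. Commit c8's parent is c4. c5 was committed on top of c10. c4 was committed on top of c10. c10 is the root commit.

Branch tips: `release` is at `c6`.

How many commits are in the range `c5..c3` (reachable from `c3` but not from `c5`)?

6

Reachable from c3: {c10, c2, c3, c4, c7, c8, c9}.
Reachable from c5: {c10, c5}.
In c3's history but not c5's: {c2, c3, c4, c7, c8, c9} — 6 commits.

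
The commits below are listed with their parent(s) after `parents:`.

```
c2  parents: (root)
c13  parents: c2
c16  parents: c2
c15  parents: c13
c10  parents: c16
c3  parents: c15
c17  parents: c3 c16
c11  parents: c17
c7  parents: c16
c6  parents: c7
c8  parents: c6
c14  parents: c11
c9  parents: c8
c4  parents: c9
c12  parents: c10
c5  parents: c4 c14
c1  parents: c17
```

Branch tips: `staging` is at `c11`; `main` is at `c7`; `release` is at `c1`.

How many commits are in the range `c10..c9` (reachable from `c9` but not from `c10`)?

4

Reachable from c9: {c16, c2, c6, c7, c8, c9}.
Reachable from c10: {c10, c16, c2}.
In c9's history but not c10's: {c6, c7, c8, c9} — 4 commits.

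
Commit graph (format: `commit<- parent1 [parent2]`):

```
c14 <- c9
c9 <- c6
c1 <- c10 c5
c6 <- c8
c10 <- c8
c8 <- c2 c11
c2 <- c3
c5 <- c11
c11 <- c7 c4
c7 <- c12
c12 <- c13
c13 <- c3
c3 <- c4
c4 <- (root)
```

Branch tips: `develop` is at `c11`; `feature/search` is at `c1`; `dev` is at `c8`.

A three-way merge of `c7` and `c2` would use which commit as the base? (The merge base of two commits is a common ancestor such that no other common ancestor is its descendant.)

c3

Ancestors of c7: {c12, c13, c3, c4, c7}.
Ancestors of c2: {c2, c3, c4}.
Common ancestors: {c3, c4}.
Among these, c3 is not an ancestor of any other common ancestor — it is the merge base.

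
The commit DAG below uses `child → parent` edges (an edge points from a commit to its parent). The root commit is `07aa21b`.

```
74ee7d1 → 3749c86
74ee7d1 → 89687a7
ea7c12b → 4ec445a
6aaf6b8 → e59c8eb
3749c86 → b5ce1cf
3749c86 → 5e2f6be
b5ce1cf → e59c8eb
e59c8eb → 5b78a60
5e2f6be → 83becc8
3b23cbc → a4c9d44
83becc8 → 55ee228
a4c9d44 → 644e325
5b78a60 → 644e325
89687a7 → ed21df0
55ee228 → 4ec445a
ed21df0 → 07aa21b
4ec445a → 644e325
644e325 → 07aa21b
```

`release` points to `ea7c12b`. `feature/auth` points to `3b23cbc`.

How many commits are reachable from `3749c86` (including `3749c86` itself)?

Walking parent pointers from 3749c86: reachable set = {07aa21b, 3749c86, 4ec445a, 55ee228, 5b78a60, 5e2f6be, 644e325, 83becc8, b5ce1cf, e59c8eb}.
That is 10 commits.

10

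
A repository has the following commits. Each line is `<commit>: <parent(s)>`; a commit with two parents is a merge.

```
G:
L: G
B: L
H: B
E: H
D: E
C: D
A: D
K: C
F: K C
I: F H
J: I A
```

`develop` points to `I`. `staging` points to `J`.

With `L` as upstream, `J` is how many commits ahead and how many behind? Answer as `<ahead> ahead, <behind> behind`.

Reachable from J: {A, B, C, D, E, F, G, H, I, J, K, L}.
Reachable from L: {G, L}.
Only in J's history (ahead): {A, B, C, D, E, F, H, I, J, K} — 10.
Only in L's history (behind): {} — 0.

10 ahead, 0 behind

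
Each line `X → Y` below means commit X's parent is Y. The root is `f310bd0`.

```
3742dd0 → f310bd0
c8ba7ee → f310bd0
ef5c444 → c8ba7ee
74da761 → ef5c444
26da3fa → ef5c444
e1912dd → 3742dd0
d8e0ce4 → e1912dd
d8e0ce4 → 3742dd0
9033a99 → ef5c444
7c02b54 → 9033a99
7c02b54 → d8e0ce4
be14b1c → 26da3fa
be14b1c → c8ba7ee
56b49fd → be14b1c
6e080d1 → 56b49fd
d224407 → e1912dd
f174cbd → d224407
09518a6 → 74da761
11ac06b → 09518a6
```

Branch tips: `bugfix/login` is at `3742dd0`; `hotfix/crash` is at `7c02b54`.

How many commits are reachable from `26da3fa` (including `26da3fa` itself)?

Walking parent pointers from 26da3fa: reachable set = {26da3fa, c8ba7ee, ef5c444, f310bd0}.
That is 4 commits.

4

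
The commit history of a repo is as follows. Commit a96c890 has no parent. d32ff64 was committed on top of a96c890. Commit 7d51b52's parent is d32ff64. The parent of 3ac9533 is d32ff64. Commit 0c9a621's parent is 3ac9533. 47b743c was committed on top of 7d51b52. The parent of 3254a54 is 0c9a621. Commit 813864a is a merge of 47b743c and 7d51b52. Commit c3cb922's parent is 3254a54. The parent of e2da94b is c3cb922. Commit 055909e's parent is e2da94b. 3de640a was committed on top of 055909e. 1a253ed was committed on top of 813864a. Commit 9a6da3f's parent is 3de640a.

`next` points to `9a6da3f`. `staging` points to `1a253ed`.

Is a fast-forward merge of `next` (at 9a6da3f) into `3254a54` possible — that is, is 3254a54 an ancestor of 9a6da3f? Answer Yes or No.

Yes

A fast-forward from 3254a54 to 9a6da3f is possible iff 3254a54 is an ancestor of 9a6da3f.
Ancestors of 9a6da3f: {055909e, 0c9a621, 3254a54, 3ac9533, 3de640a, 9a6da3f, a96c890, c3cb922, d32ff64, e2da94b}.
3254a54 is among them, so fast-forward is possible.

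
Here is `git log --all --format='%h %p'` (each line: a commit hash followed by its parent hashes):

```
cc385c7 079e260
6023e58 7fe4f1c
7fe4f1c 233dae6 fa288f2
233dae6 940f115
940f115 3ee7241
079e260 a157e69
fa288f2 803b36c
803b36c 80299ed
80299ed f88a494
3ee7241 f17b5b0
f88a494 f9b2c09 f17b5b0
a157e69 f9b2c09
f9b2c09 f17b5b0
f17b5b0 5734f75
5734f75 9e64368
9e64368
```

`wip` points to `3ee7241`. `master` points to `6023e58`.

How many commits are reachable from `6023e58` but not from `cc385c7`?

Reachable from 6023e58: {233dae6, 3ee7241, 5734f75, 6023e58, 7fe4f1c, 80299ed, 803b36c, 940f115, 9e64368, f17b5b0, f88a494, f9b2c09, fa288f2}.
Reachable from cc385c7: {079e260, 5734f75, 9e64368, a157e69, cc385c7, f17b5b0, f9b2c09}.
In 6023e58's history but not cc385c7's: {233dae6, 3ee7241, 6023e58, 7fe4f1c, 80299ed, 803b36c, 940f115, f88a494, fa288f2} — 9 commits.

9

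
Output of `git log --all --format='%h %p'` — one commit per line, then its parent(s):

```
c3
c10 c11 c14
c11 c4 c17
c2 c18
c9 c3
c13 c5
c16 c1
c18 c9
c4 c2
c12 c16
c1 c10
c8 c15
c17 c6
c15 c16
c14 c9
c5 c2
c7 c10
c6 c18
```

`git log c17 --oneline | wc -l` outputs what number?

5

Walking parent pointers from c17: reachable set = {c17, c18, c3, c6, c9}.
That is 5 commits.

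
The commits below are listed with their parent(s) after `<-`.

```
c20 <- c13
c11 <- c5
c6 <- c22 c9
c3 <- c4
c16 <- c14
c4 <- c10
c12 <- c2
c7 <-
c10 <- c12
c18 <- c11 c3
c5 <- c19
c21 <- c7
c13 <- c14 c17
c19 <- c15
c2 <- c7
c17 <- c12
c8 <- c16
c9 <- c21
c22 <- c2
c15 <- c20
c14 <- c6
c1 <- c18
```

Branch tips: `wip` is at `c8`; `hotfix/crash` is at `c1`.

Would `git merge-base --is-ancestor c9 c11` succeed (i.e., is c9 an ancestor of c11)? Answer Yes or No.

Yes

Ancestors of c11 (commits reachable by following parents): {c11, c12, c13, c14, c15, c17, c19, c2, c20, c21, c22, c5, c6, c7, c9}.
c9 is in that set, so it is an ancestor of c11.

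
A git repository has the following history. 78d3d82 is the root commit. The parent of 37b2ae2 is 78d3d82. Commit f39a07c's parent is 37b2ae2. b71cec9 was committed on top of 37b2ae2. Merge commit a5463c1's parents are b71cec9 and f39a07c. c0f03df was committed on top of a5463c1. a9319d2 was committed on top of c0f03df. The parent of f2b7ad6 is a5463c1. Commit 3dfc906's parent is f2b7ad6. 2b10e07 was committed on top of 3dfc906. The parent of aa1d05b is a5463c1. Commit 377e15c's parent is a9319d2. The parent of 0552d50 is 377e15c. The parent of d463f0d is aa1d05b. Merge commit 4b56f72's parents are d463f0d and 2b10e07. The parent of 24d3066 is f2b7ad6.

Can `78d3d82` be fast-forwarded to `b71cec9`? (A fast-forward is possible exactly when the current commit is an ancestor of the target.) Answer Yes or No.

Yes

A fast-forward from 78d3d82 to b71cec9 is possible iff 78d3d82 is an ancestor of b71cec9.
Ancestors of b71cec9: {37b2ae2, 78d3d82, b71cec9}.
78d3d82 is among them, so fast-forward is possible.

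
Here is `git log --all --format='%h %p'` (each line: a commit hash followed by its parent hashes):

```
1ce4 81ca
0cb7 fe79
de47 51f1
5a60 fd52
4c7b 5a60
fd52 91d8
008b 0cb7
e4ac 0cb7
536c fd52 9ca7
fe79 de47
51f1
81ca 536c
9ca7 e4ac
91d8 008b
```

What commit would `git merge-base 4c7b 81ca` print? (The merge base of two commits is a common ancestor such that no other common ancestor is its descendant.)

fd52

Ancestors of 4c7b: {008b, 0cb7, 4c7b, 51f1, 5a60, 91d8, de47, fd52, fe79}.
Ancestors of 81ca: {008b, 0cb7, 51f1, 536c, 81ca, 91d8, 9ca7, de47, e4ac, fd52, fe79}.
Common ancestors: {008b, 0cb7, 51f1, 91d8, de47, fd52, fe79}.
Among these, fd52 is not an ancestor of any other common ancestor — it is the merge base.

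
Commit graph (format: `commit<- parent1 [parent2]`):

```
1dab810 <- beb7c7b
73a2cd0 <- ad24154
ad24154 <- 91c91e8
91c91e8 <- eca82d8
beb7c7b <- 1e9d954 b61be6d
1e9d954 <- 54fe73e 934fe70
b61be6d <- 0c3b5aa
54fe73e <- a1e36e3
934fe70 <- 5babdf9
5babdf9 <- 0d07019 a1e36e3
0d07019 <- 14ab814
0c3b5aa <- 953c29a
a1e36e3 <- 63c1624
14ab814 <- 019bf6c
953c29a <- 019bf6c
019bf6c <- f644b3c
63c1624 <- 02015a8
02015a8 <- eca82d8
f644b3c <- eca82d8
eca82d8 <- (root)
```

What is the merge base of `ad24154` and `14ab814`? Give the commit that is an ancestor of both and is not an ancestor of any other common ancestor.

Ancestors of ad24154: {91c91e8, ad24154, eca82d8}.
Ancestors of 14ab814: {019bf6c, 14ab814, eca82d8, f644b3c}.
Common ancestors: {eca82d8}.
The only common ancestor is eca82d8, so it is the merge base.

eca82d8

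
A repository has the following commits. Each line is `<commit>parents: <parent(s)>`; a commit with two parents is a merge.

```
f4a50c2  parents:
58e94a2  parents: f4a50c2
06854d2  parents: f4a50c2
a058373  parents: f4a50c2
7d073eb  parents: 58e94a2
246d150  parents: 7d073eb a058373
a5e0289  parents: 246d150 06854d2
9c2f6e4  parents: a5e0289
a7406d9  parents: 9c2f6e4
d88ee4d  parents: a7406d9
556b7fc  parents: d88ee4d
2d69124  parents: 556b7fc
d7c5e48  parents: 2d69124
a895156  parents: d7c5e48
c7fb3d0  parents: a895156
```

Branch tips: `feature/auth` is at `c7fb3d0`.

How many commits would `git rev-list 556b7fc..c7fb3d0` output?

4

Reachable from c7fb3d0: {06854d2, 246d150, 2d69124, 556b7fc, 58e94a2, 7d073eb, 9c2f6e4, a058373, a5e0289, a7406d9, a895156, c7fb3d0, d7c5e48, d88ee4d, f4a50c2}.
Reachable from 556b7fc: {06854d2, 246d150, 556b7fc, 58e94a2, 7d073eb, 9c2f6e4, a058373, a5e0289, a7406d9, d88ee4d, f4a50c2}.
In c7fb3d0's history but not 556b7fc's: {2d69124, a895156, c7fb3d0, d7c5e48} — 4 commits.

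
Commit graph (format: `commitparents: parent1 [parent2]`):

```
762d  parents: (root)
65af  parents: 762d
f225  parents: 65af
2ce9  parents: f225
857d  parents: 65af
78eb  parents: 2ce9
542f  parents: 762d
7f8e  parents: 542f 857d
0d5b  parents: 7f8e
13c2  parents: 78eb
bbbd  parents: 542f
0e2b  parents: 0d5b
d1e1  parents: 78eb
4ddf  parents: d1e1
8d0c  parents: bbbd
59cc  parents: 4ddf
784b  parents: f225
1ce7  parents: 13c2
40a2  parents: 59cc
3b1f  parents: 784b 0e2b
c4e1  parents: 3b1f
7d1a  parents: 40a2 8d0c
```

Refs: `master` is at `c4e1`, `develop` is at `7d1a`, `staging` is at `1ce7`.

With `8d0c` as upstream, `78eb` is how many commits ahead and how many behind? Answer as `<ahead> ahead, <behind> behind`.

4 ahead, 3 behind

Reachable from 78eb: {2ce9, 65af, 762d, 78eb, f225}.
Reachable from 8d0c: {542f, 762d, 8d0c, bbbd}.
Only in 78eb's history (ahead): {2ce9, 65af, 78eb, f225} — 4.
Only in 8d0c's history (behind): {542f, 8d0c, bbbd} — 3.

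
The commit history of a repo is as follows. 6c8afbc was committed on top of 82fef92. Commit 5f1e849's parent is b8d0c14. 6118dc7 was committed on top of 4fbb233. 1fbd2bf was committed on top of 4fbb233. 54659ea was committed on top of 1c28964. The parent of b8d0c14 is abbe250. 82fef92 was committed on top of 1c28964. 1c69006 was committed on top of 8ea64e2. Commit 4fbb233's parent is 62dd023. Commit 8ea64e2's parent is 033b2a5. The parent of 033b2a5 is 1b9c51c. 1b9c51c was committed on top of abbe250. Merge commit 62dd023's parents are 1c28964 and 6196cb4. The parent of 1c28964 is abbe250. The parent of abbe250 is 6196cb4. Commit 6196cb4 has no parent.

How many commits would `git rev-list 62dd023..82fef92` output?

1

Reachable from 82fef92: {1c28964, 6196cb4, 82fef92, abbe250}.
Reachable from 62dd023: {1c28964, 6196cb4, 62dd023, abbe250}.
In 82fef92's history but not 62dd023's: {82fef92} — 1 commit.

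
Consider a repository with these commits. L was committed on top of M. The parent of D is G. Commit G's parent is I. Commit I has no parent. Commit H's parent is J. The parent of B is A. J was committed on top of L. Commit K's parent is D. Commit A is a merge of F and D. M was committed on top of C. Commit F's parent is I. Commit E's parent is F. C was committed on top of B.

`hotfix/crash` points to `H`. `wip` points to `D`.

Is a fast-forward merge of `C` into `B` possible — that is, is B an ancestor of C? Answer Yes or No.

Yes

A fast-forward from B to C is possible iff B is an ancestor of C.
Ancestors of C: {A, B, C, D, F, G, I}.
B is among them, so fast-forward is possible.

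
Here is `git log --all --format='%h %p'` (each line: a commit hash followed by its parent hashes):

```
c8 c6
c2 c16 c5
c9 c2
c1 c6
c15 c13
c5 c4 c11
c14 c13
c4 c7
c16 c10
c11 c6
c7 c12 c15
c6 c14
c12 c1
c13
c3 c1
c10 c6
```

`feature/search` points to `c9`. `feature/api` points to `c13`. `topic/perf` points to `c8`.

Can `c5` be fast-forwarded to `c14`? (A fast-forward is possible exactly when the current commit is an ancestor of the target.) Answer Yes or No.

A fast-forward from c5 to c14 is possible iff c5 is an ancestor of c14.
Ancestors of c14: {c13, c14}.
c5 is not among them, so fast-forward is not possible.

No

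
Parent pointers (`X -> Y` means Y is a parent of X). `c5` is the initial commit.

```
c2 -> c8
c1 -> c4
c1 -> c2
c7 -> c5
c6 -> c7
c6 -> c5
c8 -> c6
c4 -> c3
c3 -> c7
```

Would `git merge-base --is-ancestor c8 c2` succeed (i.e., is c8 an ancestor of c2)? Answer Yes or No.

Yes

Ancestors of c2 (commits reachable by following parents): {c2, c5, c6, c7, c8}.
c8 is in that set, so it is an ancestor of c2.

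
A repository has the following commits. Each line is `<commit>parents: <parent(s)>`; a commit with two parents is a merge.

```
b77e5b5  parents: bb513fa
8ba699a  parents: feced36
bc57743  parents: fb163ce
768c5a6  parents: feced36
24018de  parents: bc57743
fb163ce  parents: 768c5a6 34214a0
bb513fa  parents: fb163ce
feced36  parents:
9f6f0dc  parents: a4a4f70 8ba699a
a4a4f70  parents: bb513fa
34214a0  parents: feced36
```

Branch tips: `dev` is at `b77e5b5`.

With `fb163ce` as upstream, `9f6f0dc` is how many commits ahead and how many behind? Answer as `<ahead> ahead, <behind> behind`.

4 ahead, 0 behind

Reachable from 9f6f0dc: {34214a0, 768c5a6, 8ba699a, 9f6f0dc, a4a4f70, bb513fa, fb163ce, feced36}.
Reachable from fb163ce: {34214a0, 768c5a6, fb163ce, feced36}.
Only in 9f6f0dc's history (ahead): {8ba699a, 9f6f0dc, a4a4f70, bb513fa} — 4.
Only in fb163ce's history (behind): {} — 0.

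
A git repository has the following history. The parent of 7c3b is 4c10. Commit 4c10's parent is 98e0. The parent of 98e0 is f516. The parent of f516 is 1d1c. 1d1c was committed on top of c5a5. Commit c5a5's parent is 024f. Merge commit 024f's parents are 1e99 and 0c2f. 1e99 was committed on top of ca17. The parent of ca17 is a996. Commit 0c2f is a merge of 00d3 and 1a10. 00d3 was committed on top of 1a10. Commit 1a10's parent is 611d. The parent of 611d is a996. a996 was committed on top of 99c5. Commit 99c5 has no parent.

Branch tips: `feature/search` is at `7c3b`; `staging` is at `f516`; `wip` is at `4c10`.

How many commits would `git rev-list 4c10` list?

Walking parent pointers from 4c10: reachable set = {00d3, 024f, 0c2f, 1a10, 1d1c, 1e99, 4c10, 611d, 98e0, 99c5, a996, c5a5, ca17, f516}.
That is 14 commits.

14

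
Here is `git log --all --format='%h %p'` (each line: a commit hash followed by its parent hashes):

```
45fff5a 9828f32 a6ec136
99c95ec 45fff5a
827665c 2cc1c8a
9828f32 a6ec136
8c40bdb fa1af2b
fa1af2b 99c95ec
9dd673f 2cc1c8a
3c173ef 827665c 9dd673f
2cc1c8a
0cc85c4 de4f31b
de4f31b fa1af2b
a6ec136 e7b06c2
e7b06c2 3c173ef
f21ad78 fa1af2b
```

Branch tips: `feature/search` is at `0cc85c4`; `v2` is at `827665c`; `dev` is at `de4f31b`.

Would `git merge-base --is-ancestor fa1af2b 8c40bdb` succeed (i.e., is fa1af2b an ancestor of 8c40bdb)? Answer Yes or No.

Ancestors of 8c40bdb (commits reachable by following parents): {2cc1c8a, 3c173ef, 45fff5a, 827665c, 8c40bdb, 9828f32, 99c95ec, 9dd673f, a6ec136, e7b06c2, fa1af2b}.
fa1af2b is in that set, so it is an ancestor of 8c40bdb.

Yes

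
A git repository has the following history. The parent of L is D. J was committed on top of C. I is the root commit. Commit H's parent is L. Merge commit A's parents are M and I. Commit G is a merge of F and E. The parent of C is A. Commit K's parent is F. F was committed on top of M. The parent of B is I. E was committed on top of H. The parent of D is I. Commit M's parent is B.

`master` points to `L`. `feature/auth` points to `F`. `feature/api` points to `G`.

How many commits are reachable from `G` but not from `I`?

8

Reachable from G: {B, D, E, F, G, H, I, L, M}.
Reachable from I: {I}.
In G's history but not I's: {B, D, E, F, G, H, L, M} — 8 commits.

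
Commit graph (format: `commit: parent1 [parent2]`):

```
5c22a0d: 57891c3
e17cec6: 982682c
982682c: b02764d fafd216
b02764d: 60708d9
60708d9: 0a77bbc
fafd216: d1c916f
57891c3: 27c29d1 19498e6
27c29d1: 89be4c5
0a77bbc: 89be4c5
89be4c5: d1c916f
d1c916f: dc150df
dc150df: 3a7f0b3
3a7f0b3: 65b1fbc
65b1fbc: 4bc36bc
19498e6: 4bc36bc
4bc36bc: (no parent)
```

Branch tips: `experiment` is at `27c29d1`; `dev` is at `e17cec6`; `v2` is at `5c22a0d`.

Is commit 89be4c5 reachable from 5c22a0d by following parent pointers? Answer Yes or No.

Ancestors of 5c22a0d (commits reachable by following parents): {19498e6, 27c29d1, 3a7f0b3, 4bc36bc, 57891c3, 5c22a0d, 65b1fbc, 89be4c5, d1c916f, dc150df}.
89be4c5 is in that set, so it is an ancestor of 5c22a0d.

Yes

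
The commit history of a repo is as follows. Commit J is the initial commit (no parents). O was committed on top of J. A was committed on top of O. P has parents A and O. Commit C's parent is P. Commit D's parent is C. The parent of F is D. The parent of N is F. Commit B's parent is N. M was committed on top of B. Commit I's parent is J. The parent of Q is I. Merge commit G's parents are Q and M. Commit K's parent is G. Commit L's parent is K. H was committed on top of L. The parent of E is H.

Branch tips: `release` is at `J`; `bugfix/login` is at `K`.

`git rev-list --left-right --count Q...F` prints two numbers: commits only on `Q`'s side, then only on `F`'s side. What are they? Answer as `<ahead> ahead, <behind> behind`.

2 ahead, 6 behind

Reachable from Q: {I, J, Q}.
Reachable from F: {A, C, D, F, J, O, P}.
Only in Q's history (ahead): {I, Q} — 2.
Only in F's history (behind): {A, C, D, F, O, P} — 6.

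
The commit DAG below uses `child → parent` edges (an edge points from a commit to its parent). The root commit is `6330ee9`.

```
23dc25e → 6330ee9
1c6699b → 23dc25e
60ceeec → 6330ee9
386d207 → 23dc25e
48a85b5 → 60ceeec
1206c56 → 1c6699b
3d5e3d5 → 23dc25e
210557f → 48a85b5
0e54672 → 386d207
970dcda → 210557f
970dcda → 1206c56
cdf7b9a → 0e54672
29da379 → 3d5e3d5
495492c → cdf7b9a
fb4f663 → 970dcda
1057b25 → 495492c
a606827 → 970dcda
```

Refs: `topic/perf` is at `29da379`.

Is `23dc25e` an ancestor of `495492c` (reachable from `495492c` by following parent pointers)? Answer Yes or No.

Yes

Ancestors of 495492c (commits reachable by following parents): {0e54672, 23dc25e, 386d207, 495492c, 6330ee9, cdf7b9a}.
23dc25e is in that set, so it is an ancestor of 495492c.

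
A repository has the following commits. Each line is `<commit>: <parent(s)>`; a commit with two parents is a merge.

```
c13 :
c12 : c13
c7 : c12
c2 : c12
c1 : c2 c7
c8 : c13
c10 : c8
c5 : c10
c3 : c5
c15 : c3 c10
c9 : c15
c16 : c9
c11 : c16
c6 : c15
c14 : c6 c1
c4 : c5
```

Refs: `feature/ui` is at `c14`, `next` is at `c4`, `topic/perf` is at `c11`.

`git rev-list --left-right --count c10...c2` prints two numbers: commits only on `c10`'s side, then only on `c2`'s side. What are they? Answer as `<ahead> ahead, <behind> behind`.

Reachable from c10: {c10, c13, c8}.
Reachable from c2: {c12, c13, c2}.
Only in c10's history (ahead): {c10, c8} — 2.
Only in c2's history (behind): {c12, c2} — 2.

2 ahead, 2 behind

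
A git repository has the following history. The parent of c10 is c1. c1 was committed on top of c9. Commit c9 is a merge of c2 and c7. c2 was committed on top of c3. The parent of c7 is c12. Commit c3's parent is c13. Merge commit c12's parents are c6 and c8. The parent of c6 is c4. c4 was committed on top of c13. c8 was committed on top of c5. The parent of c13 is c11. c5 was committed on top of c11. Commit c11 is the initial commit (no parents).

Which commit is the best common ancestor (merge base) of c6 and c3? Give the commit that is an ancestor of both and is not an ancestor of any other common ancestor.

c13

Ancestors of c6: {c11, c13, c4, c6}.
Ancestors of c3: {c11, c13, c3}.
Common ancestors: {c11, c13}.
Among these, c13 is not an ancestor of any other common ancestor — it is the merge base.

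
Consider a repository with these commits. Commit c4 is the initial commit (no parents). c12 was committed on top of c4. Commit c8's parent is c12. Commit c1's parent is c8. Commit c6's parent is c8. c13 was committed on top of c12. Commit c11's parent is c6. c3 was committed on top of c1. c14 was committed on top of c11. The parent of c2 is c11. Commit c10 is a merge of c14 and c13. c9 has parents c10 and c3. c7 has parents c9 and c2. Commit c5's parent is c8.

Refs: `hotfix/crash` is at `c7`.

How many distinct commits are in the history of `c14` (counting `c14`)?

Walking parent pointers from c14: reachable set = {c11, c12, c14, c4, c6, c8}.
That is 6 commits.

6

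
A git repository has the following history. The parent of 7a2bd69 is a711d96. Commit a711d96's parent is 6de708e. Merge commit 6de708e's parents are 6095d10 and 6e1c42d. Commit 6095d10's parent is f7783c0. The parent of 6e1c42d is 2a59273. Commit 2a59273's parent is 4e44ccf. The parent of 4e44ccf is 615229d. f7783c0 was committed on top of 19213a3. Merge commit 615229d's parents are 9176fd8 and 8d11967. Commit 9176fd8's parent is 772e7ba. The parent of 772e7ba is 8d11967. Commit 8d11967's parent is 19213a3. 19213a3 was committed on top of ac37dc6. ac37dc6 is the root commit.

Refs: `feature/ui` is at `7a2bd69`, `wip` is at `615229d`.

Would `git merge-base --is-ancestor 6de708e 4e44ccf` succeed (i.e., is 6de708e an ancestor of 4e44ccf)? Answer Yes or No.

Ancestors of 4e44ccf: {19213a3, 4e44ccf, 615229d, 772e7ba, 8d11967, 9176fd8, ac37dc6}.
6de708e is not in that set, so it is not an ancestor of 4e44ccf.

No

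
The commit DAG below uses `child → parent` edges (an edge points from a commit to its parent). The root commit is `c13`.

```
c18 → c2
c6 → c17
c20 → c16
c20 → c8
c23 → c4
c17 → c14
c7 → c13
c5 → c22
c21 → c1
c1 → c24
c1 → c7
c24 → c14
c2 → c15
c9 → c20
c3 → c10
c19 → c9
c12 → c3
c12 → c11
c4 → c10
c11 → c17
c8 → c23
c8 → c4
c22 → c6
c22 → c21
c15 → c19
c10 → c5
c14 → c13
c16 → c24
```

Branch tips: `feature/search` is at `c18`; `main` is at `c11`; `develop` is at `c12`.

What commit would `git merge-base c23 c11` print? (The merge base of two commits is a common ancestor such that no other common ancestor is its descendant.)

c17

Ancestors of c23: {c1, c10, c13, c14, c17, c21, c22, c23, c24, c4, c5, c6, c7}.
Ancestors of c11: {c11, c13, c14, c17}.
Common ancestors: {c13, c14, c17}.
Among these, c17 is not an ancestor of any other common ancestor — it is the merge base.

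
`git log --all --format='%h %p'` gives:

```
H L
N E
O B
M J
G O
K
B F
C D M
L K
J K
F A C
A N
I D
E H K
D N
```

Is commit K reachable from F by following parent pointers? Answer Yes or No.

Ancestors of F (commits reachable by following parents): {A, C, D, E, F, H, J, K, L, M, N}.
K is in that set, so it is an ancestor of F.

Yes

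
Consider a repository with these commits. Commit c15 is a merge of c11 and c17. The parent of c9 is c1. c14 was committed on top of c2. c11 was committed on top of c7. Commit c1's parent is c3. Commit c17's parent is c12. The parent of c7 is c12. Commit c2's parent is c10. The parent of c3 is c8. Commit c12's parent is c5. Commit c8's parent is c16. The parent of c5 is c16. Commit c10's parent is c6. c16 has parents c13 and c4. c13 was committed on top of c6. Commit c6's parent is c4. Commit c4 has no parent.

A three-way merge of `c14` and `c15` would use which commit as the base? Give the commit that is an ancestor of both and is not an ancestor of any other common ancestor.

c6

Ancestors of c14: {c10, c14, c2, c4, c6}.
Ancestors of c15: {c11, c12, c13, c15, c16, c17, c4, c5, c6, c7}.
Common ancestors: {c4, c6}.
Among these, c6 is not an ancestor of any other common ancestor — it is the merge base.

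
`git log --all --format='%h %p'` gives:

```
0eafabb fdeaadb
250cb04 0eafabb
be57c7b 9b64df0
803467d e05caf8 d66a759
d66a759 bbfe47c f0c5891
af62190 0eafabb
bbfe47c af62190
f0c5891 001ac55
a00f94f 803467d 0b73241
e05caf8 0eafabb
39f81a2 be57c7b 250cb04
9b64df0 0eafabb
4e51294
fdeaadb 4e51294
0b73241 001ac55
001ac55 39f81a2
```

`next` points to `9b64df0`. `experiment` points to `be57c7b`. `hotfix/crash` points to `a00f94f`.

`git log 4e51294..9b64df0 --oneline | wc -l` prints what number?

Reachable from 9b64df0: {0eafabb, 4e51294, 9b64df0, fdeaadb}.
Reachable from 4e51294: {4e51294}.
In 9b64df0's history but not 4e51294's: {0eafabb, 9b64df0, fdeaadb} — 3 commits.

3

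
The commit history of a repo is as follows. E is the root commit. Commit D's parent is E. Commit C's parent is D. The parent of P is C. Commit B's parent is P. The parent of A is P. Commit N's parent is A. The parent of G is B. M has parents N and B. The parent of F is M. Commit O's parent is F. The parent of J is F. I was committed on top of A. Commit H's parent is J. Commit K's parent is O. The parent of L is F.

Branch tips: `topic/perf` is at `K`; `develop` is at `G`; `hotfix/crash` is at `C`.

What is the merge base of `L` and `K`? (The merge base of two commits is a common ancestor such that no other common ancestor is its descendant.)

Ancestors of L: {A, B, C, D, E, F, L, M, N, P}.
Ancestors of K: {A, B, C, D, E, F, K, M, N, O, P}.
Common ancestors: {A, B, C, D, E, F, M, N, P}.
Among these, F is not an ancestor of any other common ancestor — it is the merge base.

F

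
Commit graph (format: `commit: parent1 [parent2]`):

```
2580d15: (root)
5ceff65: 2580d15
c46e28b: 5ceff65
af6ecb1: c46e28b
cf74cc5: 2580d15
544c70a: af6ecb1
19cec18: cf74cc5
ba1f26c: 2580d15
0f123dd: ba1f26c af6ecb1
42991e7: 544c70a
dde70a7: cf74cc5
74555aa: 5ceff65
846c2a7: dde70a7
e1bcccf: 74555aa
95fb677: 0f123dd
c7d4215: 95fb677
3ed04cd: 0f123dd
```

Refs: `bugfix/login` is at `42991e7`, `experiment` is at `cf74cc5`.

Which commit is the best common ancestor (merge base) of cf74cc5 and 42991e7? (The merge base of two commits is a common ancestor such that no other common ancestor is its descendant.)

2580d15

Ancestors of cf74cc5: {2580d15, cf74cc5}.
Ancestors of 42991e7: {2580d15, 42991e7, 544c70a, 5ceff65, af6ecb1, c46e28b}.
Common ancestors: {2580d15}.
The only common ancestor is 2580d15, so it is the merge base.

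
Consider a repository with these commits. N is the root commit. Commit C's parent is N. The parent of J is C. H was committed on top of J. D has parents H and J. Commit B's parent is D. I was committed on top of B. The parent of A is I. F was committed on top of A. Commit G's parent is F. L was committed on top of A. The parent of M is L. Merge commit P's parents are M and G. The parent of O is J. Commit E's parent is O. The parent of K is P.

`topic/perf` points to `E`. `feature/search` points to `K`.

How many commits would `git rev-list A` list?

Walking parent pointers from A: reachable set = {A, B, C, D, H, I, J, N}.
That is 8 commits.

8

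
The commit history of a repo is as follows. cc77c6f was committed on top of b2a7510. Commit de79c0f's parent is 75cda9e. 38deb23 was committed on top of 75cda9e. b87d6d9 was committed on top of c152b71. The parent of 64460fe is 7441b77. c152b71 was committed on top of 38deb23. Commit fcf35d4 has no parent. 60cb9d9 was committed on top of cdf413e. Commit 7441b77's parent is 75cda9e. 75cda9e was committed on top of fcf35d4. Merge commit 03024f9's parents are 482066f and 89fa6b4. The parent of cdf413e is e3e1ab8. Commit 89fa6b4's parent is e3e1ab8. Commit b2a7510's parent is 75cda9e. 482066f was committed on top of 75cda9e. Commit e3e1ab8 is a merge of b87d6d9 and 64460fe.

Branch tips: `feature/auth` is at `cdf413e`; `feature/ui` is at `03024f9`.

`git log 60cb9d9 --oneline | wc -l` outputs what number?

10

Walking parent pointers from 60cb9d9: reachable set = {38deb23, 60cb9d9, 64460fe, 7441b77, 75cda9e, b87d6d9, c152b71, cdf413e, e3e1ab8, fcf35d4}.
That is 10 commits.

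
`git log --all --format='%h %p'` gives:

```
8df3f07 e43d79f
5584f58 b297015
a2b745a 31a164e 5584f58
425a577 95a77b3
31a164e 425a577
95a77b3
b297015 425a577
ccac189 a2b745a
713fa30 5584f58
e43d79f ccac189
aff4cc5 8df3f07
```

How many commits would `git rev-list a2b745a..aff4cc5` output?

4

Reachable from aff4cc5: {31a164e, 425a577, 5584f58, 8df3f07, 95a77b3, a2b745a, aff4cc5, b297015, ccac189, e43d79f}.
Reachable from a2b745a: {31a164e, 425a577, 5584f58, 95a77b3, a2b745a, b297015}.
In aff4cc5's history but not a2b745a's: {8df3f07, aff4cc5, ccac189, e43d79f} — 4 commits.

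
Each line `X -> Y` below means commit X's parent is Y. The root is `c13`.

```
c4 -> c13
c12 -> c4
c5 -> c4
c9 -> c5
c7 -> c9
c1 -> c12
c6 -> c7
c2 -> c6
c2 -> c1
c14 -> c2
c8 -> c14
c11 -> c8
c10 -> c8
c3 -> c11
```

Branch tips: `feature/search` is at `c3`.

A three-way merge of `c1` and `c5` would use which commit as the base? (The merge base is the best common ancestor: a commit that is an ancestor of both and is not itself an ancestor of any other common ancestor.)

c4

Ancestors of c1: {c1, c12, c13, c4}.
Ancestors of c5: {c13, c4, c5}.
Common ancestors: {c13, c4}.
Among these, c4 is not an ancestor of any other common ancestor — it is the merge base.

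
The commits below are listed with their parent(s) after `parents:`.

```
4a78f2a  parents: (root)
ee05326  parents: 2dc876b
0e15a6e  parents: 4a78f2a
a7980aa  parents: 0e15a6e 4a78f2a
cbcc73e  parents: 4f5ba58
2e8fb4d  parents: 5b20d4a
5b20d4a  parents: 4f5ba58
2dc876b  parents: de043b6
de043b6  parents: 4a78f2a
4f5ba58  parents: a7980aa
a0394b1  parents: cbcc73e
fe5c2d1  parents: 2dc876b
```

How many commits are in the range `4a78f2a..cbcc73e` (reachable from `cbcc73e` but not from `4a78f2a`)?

Reachable from cbcc73e: {0e15a6e, 4a78f2a, 4f5ba58, a7980aa, cbcc73e}.
Reachable from 4a78f2a: {4a78f2a}.
In cbcc73e's history but not 4a78f2a's: {0e15a6e, 4f5ba58, a7980aa, cbcc73e} — 4 commits.

4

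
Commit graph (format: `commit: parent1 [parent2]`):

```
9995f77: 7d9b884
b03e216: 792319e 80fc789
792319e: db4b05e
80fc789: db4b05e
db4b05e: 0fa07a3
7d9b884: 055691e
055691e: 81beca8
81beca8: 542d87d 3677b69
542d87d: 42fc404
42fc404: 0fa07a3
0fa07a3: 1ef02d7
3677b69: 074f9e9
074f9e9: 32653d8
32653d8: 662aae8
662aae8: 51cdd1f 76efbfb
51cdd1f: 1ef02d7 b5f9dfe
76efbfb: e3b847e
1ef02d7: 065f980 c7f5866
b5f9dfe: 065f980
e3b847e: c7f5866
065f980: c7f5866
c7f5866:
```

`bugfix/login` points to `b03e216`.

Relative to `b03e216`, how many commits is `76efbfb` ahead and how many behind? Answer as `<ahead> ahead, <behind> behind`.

2 ahead, 7 behind

Reachable from 76efbfb: {76efbfb, c7f5866, e3b847e}.
Reachable from b03e216: {065f980, 0fa07a3, 1ef02d7, 792319e, 80fc789, b03e216, c7f5866, db4b05e}.
Only in 76efbfb's history (ahead): {76efbfb, e3b847e} — 2.
Only in b03e216's history (behind): {065f980, 0fa07a3, 1ef02d7, 792319e, 80fc789, b03e216, db4b05e} — 7.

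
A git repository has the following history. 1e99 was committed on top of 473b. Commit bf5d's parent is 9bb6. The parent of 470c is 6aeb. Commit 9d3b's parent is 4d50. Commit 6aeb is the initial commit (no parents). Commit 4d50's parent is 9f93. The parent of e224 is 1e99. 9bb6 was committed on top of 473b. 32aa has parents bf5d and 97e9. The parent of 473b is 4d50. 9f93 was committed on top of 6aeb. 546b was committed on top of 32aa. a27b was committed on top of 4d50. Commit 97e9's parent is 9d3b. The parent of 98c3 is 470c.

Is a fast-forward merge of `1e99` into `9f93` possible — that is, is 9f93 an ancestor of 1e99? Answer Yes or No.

Yes

A fast-forward from 9f93 to 1e99 is possible iff 9f93 is an ancestor of 1e99.
Ancestors of 1e99: {1e99, 473b, 4d50, 6aeb, 9f93}.
9f93 is among them, so fast-forward is possible.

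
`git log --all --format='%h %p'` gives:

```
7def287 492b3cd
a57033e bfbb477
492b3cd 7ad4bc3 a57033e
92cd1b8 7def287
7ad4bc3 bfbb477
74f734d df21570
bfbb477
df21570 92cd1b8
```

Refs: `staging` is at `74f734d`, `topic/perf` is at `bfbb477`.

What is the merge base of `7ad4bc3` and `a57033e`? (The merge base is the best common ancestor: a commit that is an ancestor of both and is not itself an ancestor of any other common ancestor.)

bfbb477

Ancestors of 7ad4bc3: {7ad4bc3, bfbb477}.
Ancestors of a57033e: {a57033e, bfbb477}.
Common ancestors: {bfbb477}.
The only common ancestor is bfbb477, so it is the merge base.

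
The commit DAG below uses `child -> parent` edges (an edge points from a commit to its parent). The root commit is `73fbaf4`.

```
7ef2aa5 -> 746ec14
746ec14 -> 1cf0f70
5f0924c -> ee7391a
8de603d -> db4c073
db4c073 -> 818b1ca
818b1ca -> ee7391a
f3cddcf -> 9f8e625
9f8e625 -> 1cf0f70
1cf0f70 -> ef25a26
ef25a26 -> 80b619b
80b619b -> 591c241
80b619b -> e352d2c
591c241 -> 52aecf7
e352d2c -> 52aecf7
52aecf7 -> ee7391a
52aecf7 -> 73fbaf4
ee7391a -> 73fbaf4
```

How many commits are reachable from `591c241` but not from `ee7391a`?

2

Reachable from 591c241: {52aecf7, 591c241, 73fbaf4, ee7391a}.
Reachable from ee7391a: {73fbaf4, ee7391a}.
In 591c241's history but not ee7391a's: {52aecf7, 591c241} — 2 commits.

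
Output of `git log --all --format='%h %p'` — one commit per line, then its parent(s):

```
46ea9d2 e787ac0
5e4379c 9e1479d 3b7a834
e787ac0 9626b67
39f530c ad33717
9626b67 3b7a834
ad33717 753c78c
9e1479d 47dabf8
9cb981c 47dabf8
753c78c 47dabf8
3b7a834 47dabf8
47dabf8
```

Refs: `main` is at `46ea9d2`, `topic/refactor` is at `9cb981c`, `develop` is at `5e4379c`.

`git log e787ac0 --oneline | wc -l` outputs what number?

Walking parent pointers from e787ac0: reachable set = {3b7a834, 47dabf8, 9626b67, e787ac0}.
That is 4 commits.

4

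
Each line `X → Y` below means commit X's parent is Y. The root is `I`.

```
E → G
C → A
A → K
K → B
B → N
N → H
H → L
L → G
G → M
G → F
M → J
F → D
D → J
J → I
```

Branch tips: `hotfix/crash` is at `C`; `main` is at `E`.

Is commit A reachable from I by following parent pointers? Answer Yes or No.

Ancestors of I: {I}.
A is not in that set, so it is not an ancestor of I.

No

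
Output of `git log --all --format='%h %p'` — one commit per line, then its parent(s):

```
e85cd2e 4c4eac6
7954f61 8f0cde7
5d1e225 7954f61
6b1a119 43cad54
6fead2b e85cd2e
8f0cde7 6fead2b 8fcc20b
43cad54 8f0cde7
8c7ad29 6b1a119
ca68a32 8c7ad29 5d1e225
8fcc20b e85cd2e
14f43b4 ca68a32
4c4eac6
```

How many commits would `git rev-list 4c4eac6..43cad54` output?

Reachable from 43cad54: {43cad54, 4c4eac6, 6fead2b, 8f0cde7, 8fcc20b, e85cd2e}.
Reachable from 4c4eac6: {4c4eac6}.
In 43cad54's history but not 4c4eac6's: {43cad54, 6fead2b, 8f0cde7, 8fcc20b, e85cd2e} — 5 commits.

5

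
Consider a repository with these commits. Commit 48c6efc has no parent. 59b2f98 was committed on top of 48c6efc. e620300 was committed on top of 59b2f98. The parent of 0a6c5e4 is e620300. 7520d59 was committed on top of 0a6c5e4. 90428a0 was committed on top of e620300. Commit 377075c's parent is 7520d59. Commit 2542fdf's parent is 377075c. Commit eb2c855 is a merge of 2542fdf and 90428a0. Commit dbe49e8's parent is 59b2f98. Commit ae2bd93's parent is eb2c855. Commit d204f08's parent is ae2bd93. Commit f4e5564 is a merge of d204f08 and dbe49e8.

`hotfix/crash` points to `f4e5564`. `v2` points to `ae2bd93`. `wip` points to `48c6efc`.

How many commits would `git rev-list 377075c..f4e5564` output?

Reachable from f4e5564: {0a6c5e4, 2542fdf, 377075c, 48c6efc, 59b2f98, 7520d59, 90428a0, ae2bd93, d204f08, dbe49e8, e620300, eb2c855, f4e5564}.
Reachable from 377075c: {0a6c5e4, 377075c, 48c6efc, 59b2f98, 7520d59, e620300}.
In f4e5564's history but not 377075c's: {2542fdf, 90428a0, ae2bd93, d204f08, dbe49e8, eb2c855, f4e5564} — 7 commits.

7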